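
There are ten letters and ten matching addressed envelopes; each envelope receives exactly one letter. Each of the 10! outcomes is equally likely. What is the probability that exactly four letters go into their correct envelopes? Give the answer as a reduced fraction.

53/3456

Favorable outcomes: C(10,4)·!6 = 210·265 = 55650.
Total outcomes: 10! = 3628800.
Probability = 55650/3628800 = 53/3456.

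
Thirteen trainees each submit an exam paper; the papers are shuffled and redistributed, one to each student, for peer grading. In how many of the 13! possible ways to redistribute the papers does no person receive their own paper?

2290792932

The number of derangements of 13 is !13 = Σ_{k=0}^{13} (-1)^k·13!/k!
= 13! - 13!/1! + 13!/2! - 13!/3! + 13!/4! - 13!/5! + 13!/6! - 13!/7! + 13!/8! - 13!/9! + 13!/10! - 13!/11! + 13!/12! - 13!/13!
= 6227020800 - 6227020800 + 3113510400 - 1037836800 + 259459200 - 51891840 + 8648640 - 1235520 + 154440 - 17160 + 1716 - 156 + 13 - 1
= 2290792932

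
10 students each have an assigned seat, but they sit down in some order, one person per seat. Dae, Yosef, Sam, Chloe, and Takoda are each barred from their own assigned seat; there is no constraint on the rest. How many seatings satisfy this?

2170680

Inclusion-exclusion on the 5 forbidden self-matches:
Σ_{j=0}^{5} (-1)^j C(5,j)(10-j)!
= C(5,0)·10! - C(5,1)·9! + C(5,2)·8! - C(5,3)·7! + C(5,4)·6! - C(5,5)·5!
= 3628800 - 1814400 + 403200 - 50400 + 3600 - 120
= 2170680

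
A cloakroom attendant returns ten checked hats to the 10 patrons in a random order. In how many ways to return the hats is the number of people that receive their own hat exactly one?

Pick the single fixed position: C(10,1) = 10 ways.
The remaining 9 must be deranged: !9 = 133496.
Total: 10 × 133496 = 1334960.

1334960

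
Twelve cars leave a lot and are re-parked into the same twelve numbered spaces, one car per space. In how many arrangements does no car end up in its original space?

176214841

!12 = 12! · Σ_{k=0}^{12} (-1)^k/k!
= 12! - 12!/1! + 12!/2! - 12!/3! + 12!/4! - 12!/5! + 12!/6! - 12!/7! + 12!/8! - 12!/9! + 12!/10! - 12!/11! + 12!/12!
= 479001600 - 479001600 + 239500800 - 79833600 + 19958400 - 3991680 + 665280 - 95040 + 11880 - 1320 + 132 - 12 + 1
= 176214841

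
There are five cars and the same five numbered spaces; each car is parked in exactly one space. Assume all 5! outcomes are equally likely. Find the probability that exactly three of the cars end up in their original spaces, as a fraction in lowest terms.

Favorable outcomes: C(5,3)·!2 = 10·1 = 10.
Total outcomes: 5! = 120.
Probability = 10/120 = 1/12.

1/12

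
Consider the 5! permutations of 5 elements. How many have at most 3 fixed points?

119

Sum C(5,i)·!(5-i) for i = 0..3:
  i=0: C(5,0)·!5 = 1·44 = 44
  i=1: C(5,1)·!4 = 5·9 = 45
  i=2: C(5,2)·!3 = 10·2 = 20
  i=3: C(5,3)·!2 = 10·1 = 10
Total = 119.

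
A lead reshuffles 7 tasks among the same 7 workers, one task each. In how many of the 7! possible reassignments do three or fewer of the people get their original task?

# with exactly i fixed is C(7,i)·!(7-i); sum over i=0..3:
  i=0: C(7,0)·!7 = 1·1854 = 1854
  i=1: C(7,1)·!6 = 7·265 = 1855
  i=2: C(7,2)·!5 = 21·44 = 924
  i=3: C(7,3)·!4 = 35·9 = 315
Total = 4948.

4948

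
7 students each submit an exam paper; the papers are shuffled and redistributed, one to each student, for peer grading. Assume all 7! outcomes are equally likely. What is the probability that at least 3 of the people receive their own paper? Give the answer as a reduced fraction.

Favorable outcomes: Σ_{i≥3} C(7,i)·!(7-i) = 35·9 + 35·2 + 21·1 + 7·0 + 1·1 = 407.
Total outcomes: 7! = 5040.
Probability = 407/5040 = 407/5040.

407/5040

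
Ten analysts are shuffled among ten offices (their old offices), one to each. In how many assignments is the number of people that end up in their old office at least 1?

# with exactly i fixed is C(10,i)·!(10-i); sum over i=1..10:
  i=1: C(10,1)·!9 = 10·133496 = 1334960
  i=2: C(10,2)·!8 = 45·14833 = 667485
  i=3: C(10,3)·!7 = 120·1854 = 222480
  i=4: C(10,4)·!6 = 210·265 = 55650
  i=5: C(10,5)·!5 = 252·44 = 11088
  i=6: C(10,6)·!4 = 210·9 = 1890
  i=7: C(10,7)·!3 = 120·2 = 240
  i=8: C(10,8)·!2 = 45·1 = 45
  i=9: C(10,9)·!1 = 10·0 = 0
  i=10: C(10,10)·!0 = 1·1 = 1
Total = 2293839.

2293839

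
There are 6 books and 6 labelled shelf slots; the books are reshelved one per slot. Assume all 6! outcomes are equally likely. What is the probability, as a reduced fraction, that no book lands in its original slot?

53/144

Favorable outcomes: !6 = 265.
Total outcomes: 6! = 720.
Probability = 265/720 = 53/144.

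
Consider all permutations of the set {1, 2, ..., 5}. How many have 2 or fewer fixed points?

109

# with exactly i fixed is C(5,i)·!(5-i); sum over i=0..2:
  i=0: C(5,0)·!5 = 1·44 = 44
  i=1: C(5,1)·!4 = 5·9 = 45
  i=2: C(5,2)·!3 = 10·2 = 20
Total = 109.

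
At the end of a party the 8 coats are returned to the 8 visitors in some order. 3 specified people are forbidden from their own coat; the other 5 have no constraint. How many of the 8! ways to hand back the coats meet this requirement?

27240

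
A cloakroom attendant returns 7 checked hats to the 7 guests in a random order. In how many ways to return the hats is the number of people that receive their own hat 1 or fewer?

3709

# with exactly i fixed is C(7,i)·!(7-i); sum over i=0..1:
  i=0: C(7,0)·!7 = 1·1854 = 1854
  i=1: C(7,1)·!6 = 7·265 = 1855
Total = 3709.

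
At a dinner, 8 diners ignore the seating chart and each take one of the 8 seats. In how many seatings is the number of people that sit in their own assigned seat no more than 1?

29665

Sum C(8,i)·!(8-i) for i = 0..1:
  i=0: C(8,0)·!8 = 1·14833 = 14833
  i=1: C(8,1)·!7 = 8·1854 = 14832
Total = 29665.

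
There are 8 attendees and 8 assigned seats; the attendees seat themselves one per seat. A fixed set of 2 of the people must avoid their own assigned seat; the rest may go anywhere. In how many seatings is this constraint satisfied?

Let A_j be the event that the j-th constrained one is fixed. By inclusion-exclusion over the 2 events:
Σ_{j=0}^{2} (-1)^j C(2,j)(8-j)!
= C(2,0)·8! - C(2,1)·7! + C(2,2)·6!
= 40320 - 10080 + 720
= 30960

30960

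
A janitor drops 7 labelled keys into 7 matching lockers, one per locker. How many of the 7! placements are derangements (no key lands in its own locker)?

1854

The subfactorial !7 = [7!/e] (nearest integer).
7! = 5040, and 5040/e ≈ 1854.11, so !7 = 1854.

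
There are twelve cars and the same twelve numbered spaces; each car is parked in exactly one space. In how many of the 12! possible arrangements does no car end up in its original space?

By inclusion-exclusion, !12 = Σ (-1)^k · 12!/k! for k=0..12
= 12! - 12!/1! + 12!/2! - 12!/3! + 12!/4! - 12!/5! + 12!/6! - 12!/7! + 12!/8! - 12!/9! + 12!/10! - 12!/11! + 12!/12!
= 479001600 - 479001600 + 239500800 - 79833600 + 19958400 - 3991680 + 665280 - 95040 + 11880 - 1320 + 132 - 12 + 1
= 176214841

176214841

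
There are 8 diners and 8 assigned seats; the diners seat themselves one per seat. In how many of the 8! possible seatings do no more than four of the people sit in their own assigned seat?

40179

# with exactly i fixed is C(8,i)·!(8-i); sum over i=0..4:
  i=0: C(8,0)·!8 = 1·14833 = 14833
  i=1: C(8,1)·!7 = 8·1854 = 14832
  i=2: C(8,2)·!6 = 28·265 = 7420
  i=3: C(8,3)·!5 = 56·44 = 2464
  i=4: C(8,4)·!4 = 70·9 = 630
Total = 40179.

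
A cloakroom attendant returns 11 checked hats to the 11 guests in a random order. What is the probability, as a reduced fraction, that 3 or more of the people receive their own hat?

3205379/39916800

Favorable outcomes: Σ_{i≥3} C(11,i)·!(11-i) = 165·14833 + 330·1854 + 462·265 + 462·44 + 330·9 + 165·2 + 55·1 + 11·0 + 1·1 = 3205379.
Total outcomes: 11! = 39916800.
Probability = 3205379/39916800 = 3205379/39916800.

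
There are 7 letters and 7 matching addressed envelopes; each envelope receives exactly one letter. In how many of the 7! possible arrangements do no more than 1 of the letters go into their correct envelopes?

3709

# with exactly i fixed is C(7,i)·!(7-i); sum over i=0..1:
  i=0: C(7,0)·!7 = 1·1854 = 1854
  i=1: C(7,1)·!6 = 7·265 = 1855
Total = 3709.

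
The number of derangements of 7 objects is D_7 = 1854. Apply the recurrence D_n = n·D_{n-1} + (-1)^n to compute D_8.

D_8 = 8·1854 + 1 = 14833.

14833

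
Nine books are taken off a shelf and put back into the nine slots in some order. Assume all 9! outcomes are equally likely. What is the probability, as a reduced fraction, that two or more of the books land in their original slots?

95887/362880

Favorable outcomes: Σ_{i≥2} C(9,i)·!(9-i) = 36·1854 + 84·265 + 126·44 + 126·9 + 84·2 + 36·1 + 9·0 + 1·1 = 95887.
Total outcomes: 9! = 362880.
Probability = 95887/362880 = 95887/362880.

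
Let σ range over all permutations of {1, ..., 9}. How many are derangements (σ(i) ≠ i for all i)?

133496

!9 = 9! · Σ_{k=0}^{9} (-1)^k/k!
= 9! - 9!/1! + 9!/2! - 9!/3! + 9!/4! - 9!/5! + 9!/6! - 9!/7! + 9!/8! - 9!/9!
= 362880 - 362880 + 181440 - 60480 + 15120 - 3024 + 504 - 72 + 9 - 1
= 133496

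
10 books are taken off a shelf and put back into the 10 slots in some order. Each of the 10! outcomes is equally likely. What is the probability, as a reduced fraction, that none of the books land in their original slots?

16481/44800

Favorable outcomes: !10 = 1334961.
Total outcomes: 10! = 3628800.
Probability = 1334961/3628800 = 16481/44800.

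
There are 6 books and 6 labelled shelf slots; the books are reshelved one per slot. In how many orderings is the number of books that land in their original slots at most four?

Sum C(6,i)·!(6-i) for i = 0..4:
  i=0: C(6,0)·!6 = 1·265 = 265
  i=1: C(6,1)·!5 = 6·44 = 264
  i=2: C(6,2)·!4 = 15·9 = 135
  i=3: C(6,3)·!3 = 20·2 = 40
  i=4: C(6,4)·!2 = 15·1 = 15
Total = 719.

719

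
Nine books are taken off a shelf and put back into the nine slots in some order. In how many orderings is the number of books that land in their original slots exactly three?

22260

Choose which 3 of the 9 are fixed: C(9,3) = 84.
The remaining 6 must be deranged: !6 = 265.
Total: 84 × 265 = 22260.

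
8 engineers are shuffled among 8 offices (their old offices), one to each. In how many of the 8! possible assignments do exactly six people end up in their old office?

Choose which 6 of the 8 are fixed: C(8,6) = 28.
The remaining 2 must be deranged: !2 = 1.
Total: 28 × 1 = 28.

28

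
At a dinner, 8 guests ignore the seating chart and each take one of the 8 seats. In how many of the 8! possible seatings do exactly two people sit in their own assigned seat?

7420

Pick the 2 fixed positions: C(8,2) = 28 ways.
The other 6 form a derangement: !6 = 265.
Total: 28 × 265 = 7420.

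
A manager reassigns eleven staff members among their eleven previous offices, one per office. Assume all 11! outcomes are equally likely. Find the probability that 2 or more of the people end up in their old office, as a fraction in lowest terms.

Favorable outcomes: Σ_{i≥2} C(11,i)·!(11-i) = 55·133496 + 165·14833 + 330·1854 + 462·265 + 462·44 + 330·9 + 165·2 + 55·1 + 11·0 + 1·1 = 10547659.
Total outcomes: 11! = 39916800.
Probability = 10547659/39916800 = 10547659/39916800.

10547659/39916800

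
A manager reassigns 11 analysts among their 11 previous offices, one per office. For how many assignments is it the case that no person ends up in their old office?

14684570

Recurrence: !11 = 11·!10 + (-1)^11.
!11 = 11·1334961 - 1 = 14684570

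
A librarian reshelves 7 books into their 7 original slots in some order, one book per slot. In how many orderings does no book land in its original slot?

1854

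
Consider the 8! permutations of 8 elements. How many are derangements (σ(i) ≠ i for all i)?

14833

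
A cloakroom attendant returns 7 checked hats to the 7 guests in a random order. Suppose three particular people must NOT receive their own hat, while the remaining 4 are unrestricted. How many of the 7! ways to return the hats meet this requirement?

Let A_j be the event that the j-th constrained one is fixed. By inclusion-exclusion over the 3 events:
Σ_{j=0}^{3} (-1)^j C(3,j)(7-j)!
= C(3,0)·7! - C(3,1)·6! + C(3,2)·5! - C(3,3)·4!
= 5040 - 2160 + 360 - 24
= 3216

3216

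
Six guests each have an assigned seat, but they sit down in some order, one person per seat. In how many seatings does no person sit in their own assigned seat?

The subfactorial !6 = [6!/e] (nearest integer).
6! = 720, and 720/e ≈ 264.87, so !6 = 265.

265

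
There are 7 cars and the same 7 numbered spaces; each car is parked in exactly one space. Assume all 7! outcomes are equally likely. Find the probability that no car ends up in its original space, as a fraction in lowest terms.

Favorable outcomes: !7 = 1854.
Total outcomes: 7! = 5040.
Probability = 1854/5040 = 103/280.

103/280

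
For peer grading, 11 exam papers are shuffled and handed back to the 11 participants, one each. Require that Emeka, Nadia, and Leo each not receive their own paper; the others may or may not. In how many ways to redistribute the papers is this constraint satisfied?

30078720

Inclusion-exclusion on the 3 forbidden self-matches:
Σ_{j=0}^{3} (-1)^j C(3,j)(11-j)!
= C(3,0)·11! - C(3,1)·10! + C(3,2)·9! - C(3,3)·8!
= 39916800 - 10886400 + 1088640 - 40320
= 30078720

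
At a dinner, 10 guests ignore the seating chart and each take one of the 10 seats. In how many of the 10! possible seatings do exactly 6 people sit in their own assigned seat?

Choose which 6 of the 10 are fixed: C(10,6) = 210.
The remaining 4 must be deranged: !4 = 9.
Total: 210 × 9 = 1890.

1890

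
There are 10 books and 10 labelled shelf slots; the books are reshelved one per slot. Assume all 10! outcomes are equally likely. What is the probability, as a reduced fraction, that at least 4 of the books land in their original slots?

34457/1814400

Favorable outcomes: Σ_{i≥4} C(10,i)·!(10-i) = 210·265 + 252·44 + 210·9 + 120·2 + 45·1 + 10·0 + 1·1 = 68914.
Total outcomes: 10! = 3628800.
Probability = 68914/3628800 = 34457/1814400.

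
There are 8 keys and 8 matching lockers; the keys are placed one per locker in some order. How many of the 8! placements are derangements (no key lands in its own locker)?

14833

!8 = 8! · Σ_{k=0}^{8} (-1)^k/k!
= 8! - 8!/1! + 8!/2! - 8!/3! + 8!/4! - 8!/5! + 8!/6! - 8!/7! + 8!/8!
= 40320 - 40320 + 20160 - 6720 + 1680 - 336 + 56 - 8 + 1
= 14833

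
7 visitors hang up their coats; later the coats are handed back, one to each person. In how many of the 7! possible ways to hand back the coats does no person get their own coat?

Recurrence: !7 = 6·(!6 + !5).
!7 = 6·(265 + 44) = 6·309 = 1854

1854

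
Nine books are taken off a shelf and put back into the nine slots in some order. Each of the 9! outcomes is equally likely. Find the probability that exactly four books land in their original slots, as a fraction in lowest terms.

Favorable outcomes: C(9,4)·!5 = 126·44 = 5544.
Total outcomes: 9! = 362880.
Probability = 5544/362880 = 11/720.

11/720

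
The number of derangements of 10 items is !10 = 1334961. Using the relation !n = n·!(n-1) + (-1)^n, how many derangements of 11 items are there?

14684570

!11 = 11·1334961 - 1 = 14684570.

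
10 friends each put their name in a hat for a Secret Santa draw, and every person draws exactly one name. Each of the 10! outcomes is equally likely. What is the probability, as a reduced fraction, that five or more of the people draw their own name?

829/226800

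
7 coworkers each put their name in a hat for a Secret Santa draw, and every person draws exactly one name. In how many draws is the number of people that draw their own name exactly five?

21

Choose which 5 of the 7 are fixed: C(7,5) = 21.
The remaining 2 must be deranged: !2 = 1.
Total: 21 × 1 = 21.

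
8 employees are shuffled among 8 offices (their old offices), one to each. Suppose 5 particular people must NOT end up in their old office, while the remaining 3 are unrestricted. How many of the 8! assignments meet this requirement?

Let A_j be the event that the j-th constrained one is fixed. By inclusion-exclusion over the 5 events:
Σ_{j=0}^{5} (-1)^j C(5,j)(8-j)!
= C(5,0)·8! - C(5,1)·7! + C(5,2)·6! - C(5,3)·5! + C(5,4)·4! - C(5,5)·3!
= 40320 - 25200 + 7200 - 1200 + 120 - 6
= 21234

21234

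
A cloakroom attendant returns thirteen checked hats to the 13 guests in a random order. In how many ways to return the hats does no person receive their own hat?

2290792932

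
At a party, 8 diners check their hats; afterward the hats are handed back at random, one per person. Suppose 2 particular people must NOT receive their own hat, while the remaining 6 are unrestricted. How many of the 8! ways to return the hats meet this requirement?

30960

Inclusion-exclusion on the 2 forbidden self-matches:
Σ_{j=0}^{2} (-1)^j C(2,j)(8-j)!
= C(2,0)·8! - C(2,1)·7! + C(2,2)·6!
= 40320 - 10080 + 720
= 30960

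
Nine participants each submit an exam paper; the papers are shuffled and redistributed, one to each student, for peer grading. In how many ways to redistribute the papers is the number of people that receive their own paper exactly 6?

168

Choose which 6 of the 9 are fixed: C(9,6) = 84.
The other 3 form a derangement: !3 = 2.
Total: 84 × 2 = 168.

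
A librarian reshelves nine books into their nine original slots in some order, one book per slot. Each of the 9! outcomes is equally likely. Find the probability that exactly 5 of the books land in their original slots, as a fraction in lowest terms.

1/320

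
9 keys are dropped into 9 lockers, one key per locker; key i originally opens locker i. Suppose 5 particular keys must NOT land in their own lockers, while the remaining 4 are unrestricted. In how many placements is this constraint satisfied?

205056

Inclusion-exclusion on the 5 forbidden self-matches:
Σ_{j=0}^{5} (-1)^j C(5,j)(9-j)!
= C(5,0)·9! - C(5,1)·8! + C(5,2)·7! - C(5,3)·6! + C(5,4)·5! - C(5,5)·4!
= 362880 - 201600 + 50400 - 7200 + 600 - 24
= 205056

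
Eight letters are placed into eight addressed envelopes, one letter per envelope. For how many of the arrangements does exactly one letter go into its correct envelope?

14832

Pick the single fixed position: C(8,1) = 8 ways.
The remaining 7 must be deranged: !7 = 1854.
Total: 8 × 1854 = 14832.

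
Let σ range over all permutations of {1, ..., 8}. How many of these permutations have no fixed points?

14833

Recurrence: !8 = 7·(!7 + !6).
!8 = 7·(1854 + 265) = 7·2119 = 14833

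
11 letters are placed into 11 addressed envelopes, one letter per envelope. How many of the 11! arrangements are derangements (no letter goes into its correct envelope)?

14684570

!11 is the nearest integer to 11!/e.
11! = 39916800, and 39916800/e ≈ 14684570.08, so !11 = 14684570.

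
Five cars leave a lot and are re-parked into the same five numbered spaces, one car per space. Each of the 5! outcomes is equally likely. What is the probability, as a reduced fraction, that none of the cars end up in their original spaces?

11/30

Favorable outcomes: !5 = 44.
Total outcomes: 5! = 120.
Probability = 44/120 = 11/30.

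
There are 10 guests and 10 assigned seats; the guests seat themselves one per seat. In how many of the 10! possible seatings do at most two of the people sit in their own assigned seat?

Sum C(10,i)·!(10-i) for i = 0..2:
  i=0: C(10,0)·!10 = 1·1334961 = 1334961
  i=1: C(10,1)·!9 = 10·133496 = 1334960
  i=2: C(10,2)·!8 = 45·14833 = 667485
Total = 3337406.

3337406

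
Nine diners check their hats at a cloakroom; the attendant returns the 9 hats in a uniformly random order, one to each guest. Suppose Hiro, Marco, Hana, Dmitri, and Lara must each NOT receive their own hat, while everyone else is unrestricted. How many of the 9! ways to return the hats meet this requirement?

205056

Inclusion-exclusion on the 5 forbidden self-matches:
Σ_{j=0}^{5} (-1)^j C(5,j)(9-j)!
= C(5,0)·9! - C(5,1)·8! + C(5,2)·7! - C(5,3)·6! + C(5,4)·5! - C(5,5)·4!
= 362880 - 201600 + 50400 - 7200 + 600 - 24
= 205056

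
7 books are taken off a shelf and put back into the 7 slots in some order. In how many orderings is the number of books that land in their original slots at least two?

Sum C(7,i)·!(7-i) for i = 2..7:
  i=2: C(7,2)·!5 = 21·44 = 924
  i=3: C(7,3)·!4 = 35·9 = 315
  i=4: C(7,4)·!3 = 35·2 = 70
  i=5: C(7,5)·!2 = 21·1 = 21
  i=6: C(7,6)·!1 = 7·0 = 0
  i=7: C(7,7)·!0 = 1·1 = 1
Total = 1331.

1331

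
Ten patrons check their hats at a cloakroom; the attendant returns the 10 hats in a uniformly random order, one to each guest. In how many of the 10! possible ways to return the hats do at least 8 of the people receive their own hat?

46

Sum C(10,i)·!(10-i) for i = 8..10:
  i=8: C(10,8)·!2 = 45·1 = 45
  i=9: C(10,9)·!1 = 10·0 = 0
  i=10: C(10,10)·!0 = 1·1 = 1
Total = 46.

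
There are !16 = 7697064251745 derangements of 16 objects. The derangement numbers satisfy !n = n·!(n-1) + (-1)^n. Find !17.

130850092279664

!17 = 17·7697064251745 - 1 = 130850092279664.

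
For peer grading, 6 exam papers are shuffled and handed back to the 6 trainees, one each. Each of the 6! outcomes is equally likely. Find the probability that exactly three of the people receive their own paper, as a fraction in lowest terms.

1/18

Favorable outcomes: C(6,3)·!3 = 20·2 = 40.
Total outcomes: 6! = 720.
Probability = 40/720 = 1/18.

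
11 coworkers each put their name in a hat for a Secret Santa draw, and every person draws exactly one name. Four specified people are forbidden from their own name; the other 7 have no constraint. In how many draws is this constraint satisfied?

Let A_j be the event that the j-th constrained one is fixed. By inclusion-exclusion over the 4 events:
Σ_{j=0}^{4} (-1)^j C(4,j)(11-j)!
= C(4,0)·11! - C(4,1)·10! + C(4,2)·9! - C(4,3)·8! + C(4,4)·7!
= 39916800 - 14515200 + 2177280 - 161280 + 5040
= 27422640

27422640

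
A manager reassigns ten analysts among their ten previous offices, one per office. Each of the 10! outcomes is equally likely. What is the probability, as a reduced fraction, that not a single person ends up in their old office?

16481/44800

Favorable outcomes: !10 = 1334961.
Total outcomes: 10! = 3628800.
Probability = 1334961/3628800 = 16481/44800.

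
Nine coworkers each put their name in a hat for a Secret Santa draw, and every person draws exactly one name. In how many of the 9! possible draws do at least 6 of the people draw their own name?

205

# with exactly i fixed is C(9,i)·!(9-i); sum over i=6..9:
  i=6: C(9,6)·!3 = 84·2 = 168
  i=7: C(9,7)·!2 = 36·1 = 36
  i=8: C(9,8)·!1 = 9·0 = 0
  i=9: C(9,9)·!0 = 1·1 = 1
Total = 205.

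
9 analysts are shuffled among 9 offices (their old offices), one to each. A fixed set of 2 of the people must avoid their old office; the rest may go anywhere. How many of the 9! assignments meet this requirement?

Let A_j be the event that the j-th constrained one is fixed. By inclusion-exclusion over the 2 events:
Σ_{j=0}^{2} (-1)^j C(2,j)(9-j)!
= C(2,0)·9! - C(2,1)·8! + C(2,2)·7!
= 362880 - 80640 + 5040
= 287280

287280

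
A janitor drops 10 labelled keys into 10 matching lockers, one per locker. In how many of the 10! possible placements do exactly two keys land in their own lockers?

667485

Pick the 2 fixed positions: C(10,2) = 45 ways.
The other 8 form a derangement: !8 = 14833.
Total: 45 × 14833 = 667485.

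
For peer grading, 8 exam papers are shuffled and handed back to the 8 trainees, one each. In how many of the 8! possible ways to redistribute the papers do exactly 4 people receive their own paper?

Choose which 4 of the 8 are fixed: C(8,4) = 70.
The other 4 form a derangement: !4 = 9.
Total: 70 × 9 = 630.

630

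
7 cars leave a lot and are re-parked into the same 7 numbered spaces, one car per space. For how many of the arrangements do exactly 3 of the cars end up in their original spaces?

Choose which 3 of the 7 are fixed: C(7,3) = 35.
The remaining 4 must be deranged: !4 = 9.
Total: 35 × 9 = 315.

315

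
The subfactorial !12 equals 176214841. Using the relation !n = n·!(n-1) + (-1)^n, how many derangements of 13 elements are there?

2290792932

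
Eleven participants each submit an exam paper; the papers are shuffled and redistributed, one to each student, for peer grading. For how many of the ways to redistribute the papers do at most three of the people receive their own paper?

39158866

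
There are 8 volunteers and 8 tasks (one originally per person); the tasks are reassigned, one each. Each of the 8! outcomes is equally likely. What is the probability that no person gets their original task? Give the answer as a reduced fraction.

2119/5760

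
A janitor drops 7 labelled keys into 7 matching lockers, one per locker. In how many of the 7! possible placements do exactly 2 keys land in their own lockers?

924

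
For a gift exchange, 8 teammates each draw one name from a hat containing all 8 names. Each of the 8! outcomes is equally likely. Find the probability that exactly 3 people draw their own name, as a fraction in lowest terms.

11/180

Favorable outcomes: C(8,3)·!5 = 56·44 = 2464.
Total outcomes: 8! = 40320.
Probability = 2464/40320 = 11/180.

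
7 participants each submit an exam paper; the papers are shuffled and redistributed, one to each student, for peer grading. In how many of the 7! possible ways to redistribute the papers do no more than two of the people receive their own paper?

4633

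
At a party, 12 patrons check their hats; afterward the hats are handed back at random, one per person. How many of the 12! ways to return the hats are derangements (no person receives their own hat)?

176214841

The subfactorial !12 = [12!/e] (nearest integer).
12! = 479001600, and 479001600/e ≈ 176214840.93, so !12 = 176214841.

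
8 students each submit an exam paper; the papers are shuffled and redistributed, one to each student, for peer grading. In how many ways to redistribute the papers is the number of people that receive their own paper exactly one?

14832

Pick the single fixed position: C(8,1) = 8 ways.
The remaining 7 must be deranged: !7 = 1854.
Total: 8 × 1854 = 14832.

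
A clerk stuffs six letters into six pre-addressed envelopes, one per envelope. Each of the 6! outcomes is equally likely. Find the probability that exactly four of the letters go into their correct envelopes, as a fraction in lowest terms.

1/48

Favorable outcomes: C(6,4)·!2 = 15·1 = 15.
Total outcomes: 6! = 720.
Probability = 15/720 = 1/48.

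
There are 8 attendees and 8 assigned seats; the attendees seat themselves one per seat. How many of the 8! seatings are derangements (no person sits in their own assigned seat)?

Recurrence: !8 = 8·!7 + (-1)^8.
!8 = 8·1854 + 1 = 14833

14833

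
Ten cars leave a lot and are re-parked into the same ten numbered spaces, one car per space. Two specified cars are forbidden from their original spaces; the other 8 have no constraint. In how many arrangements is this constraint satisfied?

2943360

Inclusion-exclusion on the 2 forbidden self-matches:
Σ_{j=0}^{2} (-1)^j C(2,j)(10-j)!
= C(2,0)·10! - C(2,1)·9! + C(2,2)·8!
= 3628800 - 725760 + 40320
= 2943360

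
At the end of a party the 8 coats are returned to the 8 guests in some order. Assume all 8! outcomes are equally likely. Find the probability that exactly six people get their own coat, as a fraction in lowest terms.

Favorable outcomes: C(8,6)·!2 = 28·1 = 28.
Total outcomes: 8! = 40320.
Probability = 28/40320 = 1/1440.

1/1440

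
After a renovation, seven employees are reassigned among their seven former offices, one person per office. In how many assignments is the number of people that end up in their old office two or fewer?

Sum C(7,i)·!(7-i) for i = 0..2:
  i=0: C(7,0)·!7 = 1·1854 = 1854
  i=1: C(7,1)·!6 = 7·265 = 1855
  i=2: C(7,2)·!5 = 21·44 = 924
Total = 4633.

4633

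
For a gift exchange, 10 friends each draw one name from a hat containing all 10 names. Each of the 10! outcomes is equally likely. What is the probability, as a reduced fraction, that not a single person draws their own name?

Favorable outcomes: !10 = 1334961.
Total outcomes: 10! = 3628800.
Probability = 1334961/3628800 = 16481/44800.

16481/44800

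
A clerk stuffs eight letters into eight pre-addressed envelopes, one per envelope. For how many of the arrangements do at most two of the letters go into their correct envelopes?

37085

Sum C(8,i)·!(8-i) for i = 0..2:
  i=0: C(8,0)·!8 = 1·14833 = 14833
  i=1: C(8,1)·!7 = 8·1854 = 14832
  i=2: C(8,2)·!6 = 28·265 = 7420
Total = 37085.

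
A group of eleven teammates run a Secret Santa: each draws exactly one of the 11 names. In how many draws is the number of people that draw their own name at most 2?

36711421

Sum C(11,i)·!(11-i) for i = 0..2:
  i=0: C(11,0)·!11 = 1·14684570 = 14684570
  i=1: C(11,1)·!10 = 11·1334961 = 14684571
  i=2: C(11,2)·!9 = 55·133496 = 7342280
Total = 36711421.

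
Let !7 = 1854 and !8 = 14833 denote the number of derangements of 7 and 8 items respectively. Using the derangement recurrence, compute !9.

133496

!9 = (9-1)·(!8 + !7) = 8·(14833 + 1854) = 8·16687 = 133496.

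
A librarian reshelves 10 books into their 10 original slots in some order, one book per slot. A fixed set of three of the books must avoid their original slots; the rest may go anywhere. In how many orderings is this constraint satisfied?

2656080

Let A_j be the event that the j-th constrained one is fixed. By inclusion-exclusion over the 3 events:
Σ_{j=0}^{3} (-1)^j C(3,j)(10-j)!
= C(3,0)·10! - C(3,1)·9! + C(3,2)·8! - C(3,3)·7!
= 3628800 - 1088640 + 120960 - 5040
= 2656080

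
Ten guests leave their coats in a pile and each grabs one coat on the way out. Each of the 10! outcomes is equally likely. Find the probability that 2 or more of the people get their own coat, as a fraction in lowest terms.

958879/3628800

Favorable outcomes: Σ_{i≥2} C(10,i)·!(10-i) = 45·14833 + 120·1854 + 210·265 + 252·44 + 210·9 + 120·2 + 45·1 + 10·0 + 1·1 = 958879.
Total outcomes: 10! = 3628800.
Probability = 958879/3628800 = 958879/3628800.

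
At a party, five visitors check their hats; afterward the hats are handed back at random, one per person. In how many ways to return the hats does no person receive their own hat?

44

The number of derangements of 5 is !5 = Σ_{k=0}^{5} (-1)^k·5!/k!
= 5! - 5!/1! + 5!/2! - 5!/3! + 5!/4! - 5!/5!
= 120 - 120 + 60 - 20 + 5 - 1
= 44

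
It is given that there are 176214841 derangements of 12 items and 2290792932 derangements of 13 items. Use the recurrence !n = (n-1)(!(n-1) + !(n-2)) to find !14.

!14 = (14-1)·(!13 + !12) = 13·(2290792932 + 176214841) = 13·2467007773 = 32071101049.

32071101049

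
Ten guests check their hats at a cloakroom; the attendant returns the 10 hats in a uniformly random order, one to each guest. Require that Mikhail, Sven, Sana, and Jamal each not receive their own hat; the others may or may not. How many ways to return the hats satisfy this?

Inclusion-exclusion on the 4 forbidden self-matches:
Σ_{j=0}^{4} (-1)^j C(4,j)(10-j)!
= C(4,0)·10! - C(4,1)·9! + C(4,2)·8! - C(4,3)·7! + C(4,4)·6!
= 3628800 - 1451520 + 241920 - 20160 + 720
= 2399760

2399760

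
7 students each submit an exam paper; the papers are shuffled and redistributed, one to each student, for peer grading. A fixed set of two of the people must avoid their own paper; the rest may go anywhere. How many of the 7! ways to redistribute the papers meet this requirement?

Let A_j be the event that the j-th constrained one is fixed. By inclusion-exclusion over the 2 events:
Σ_{j=0}^{2} (-1)^j C(2,j)(7-j)!
= C(2,0)·7! - C(2,1)·6! + C(2,2)·5!
= 5040 - 1440 + 120
= 3720

3720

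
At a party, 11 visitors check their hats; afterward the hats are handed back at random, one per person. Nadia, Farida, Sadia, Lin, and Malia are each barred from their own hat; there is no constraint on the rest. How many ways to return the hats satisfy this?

Let A_j be the event that the j-th constrained one is fixed. By inclusion-exclusion over the 5 events:
Σ_{j=0}^{5} (-1)^j C(5,j)(11-j)!
= C(5,0)·11! - C(5,1)·10! + C(5,2)·9! - C(5,3)·8! + C(5,4)·7! - C(5,5)·6!
= 39916800 - 18144000 + 3628800 - 403200 + 25200 - 720
= 25022880

25022880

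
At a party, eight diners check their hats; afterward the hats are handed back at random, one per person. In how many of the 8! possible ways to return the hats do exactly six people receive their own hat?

28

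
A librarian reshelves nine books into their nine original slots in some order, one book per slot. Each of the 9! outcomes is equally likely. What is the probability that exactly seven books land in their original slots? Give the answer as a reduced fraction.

Favorable outcomes: C(9,7)·!2 = 36·1 = 36.
Total outcomes: 9! = 362880.
Probability = 36/362880 = 1/10080.

1/10080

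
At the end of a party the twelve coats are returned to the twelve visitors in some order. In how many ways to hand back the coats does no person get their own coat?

176214841

!12 = 12! · Σ_{k=0}^{12} (-1)^k/k!
= 12! - 12!/1! + 12!/2! - 12!/3! + 12!/4! - 12!/5! + 12!/6! - 12!/7! + 12!/8! - 12!/9! + 12!/10! - 12!/11! + 12!/12!
= 479001600 - 479001600 + 239500800 - 79833600 + 19958400 - 3991680 + 665280 - 95040 + 11880 - 1320 + 132 - 12 + 1
= 176214841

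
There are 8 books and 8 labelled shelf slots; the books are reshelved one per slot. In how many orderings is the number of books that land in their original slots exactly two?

Choose which 2 of the 8 are fixed: C(8,2) = 28.
The other 6 form a derangement: !6 = 265.
Total: 28 × 265 = 7420.

7420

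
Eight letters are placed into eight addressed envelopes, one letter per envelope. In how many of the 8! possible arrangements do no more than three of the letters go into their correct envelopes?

Sum C(8,i)·!(8-i) for i = 0..3:
  i=0: C(8,0)·!8 = 1·14833 = 14833
  i=1: C(8,1)·!7 = 8·1854 = 14832
  i=2: C(8,2)·!6 = 28·265 = 7420
  i=3: C(8,3)·!5 = 56·44 = 2464
Total = 39549.

39549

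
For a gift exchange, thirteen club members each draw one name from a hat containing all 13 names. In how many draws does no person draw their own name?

!13 is the nearest integer to 13!/e.
13! = 6227020800, and 6227020800/e ≈ 2290792932.07, so !13 = 2290792932.

2290792932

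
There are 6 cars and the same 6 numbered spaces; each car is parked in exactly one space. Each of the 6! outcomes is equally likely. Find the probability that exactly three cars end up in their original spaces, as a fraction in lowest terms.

1/18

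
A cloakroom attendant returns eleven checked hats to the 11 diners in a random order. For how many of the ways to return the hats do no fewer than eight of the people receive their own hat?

386

Sum C(11,i)·!(11-i) for i = 8..11:
  i=8: C(11,8)·!3 = 165·2 = 330
  i=9: C(11,9)·!2 = 55·1 = 55
  i=10: C(11,10)·!1 = 11·0 = 0
  i=11: C(11,11)·!0 = 1·1 = 1
Total = 386.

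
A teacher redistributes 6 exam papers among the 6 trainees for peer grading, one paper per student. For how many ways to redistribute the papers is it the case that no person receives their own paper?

265

!6 = 6! · Σ_{k=0}^{6} (-1)^k/k!
= 6! - 6!/1! + 6!/2! - 6!/3! + 6!/4! - 6!/5! + 6!/6!
= 720 - 720 + 360 - 120 + 30 - 6 + 1
= 265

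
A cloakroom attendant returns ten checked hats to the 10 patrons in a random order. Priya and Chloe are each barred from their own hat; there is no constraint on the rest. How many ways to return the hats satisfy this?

2943360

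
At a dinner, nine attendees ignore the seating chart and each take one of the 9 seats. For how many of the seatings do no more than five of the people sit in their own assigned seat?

362675

# with exactly i fixed is C(9,i)·!(9-i); sum over i=0..5:
  i=0: C(9,0)·!9 = 1·133496 = 133496
  i=1: C(9,1)·!8 = 9·14833 = 133497
  i=2: C(9,2)·!7 = 36·1854 = 66744
  i=3: C(9,3)·!6 = 84·265 = 22260
  i=4: C(9,4)·!5 = 126·44 = 5544
  i=5: C(9,5)·!4 = 126·9 = 1134
Total = 362675.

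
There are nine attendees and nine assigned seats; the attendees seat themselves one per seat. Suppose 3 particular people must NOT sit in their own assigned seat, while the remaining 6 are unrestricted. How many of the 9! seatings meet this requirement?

256320

Let A_j be the event that the j-th constrained one is fixed. By inclusion-exclusion over the 3 events:
Σ_{j=0}^{3} (-1)^j C(3,j)(9-j)!
= C(3,0)·9! - C(3,1)·8! + C(3,2)·7! - C(3,3)·6!
= 362880 - 120960 + 15120 - 720
= 256320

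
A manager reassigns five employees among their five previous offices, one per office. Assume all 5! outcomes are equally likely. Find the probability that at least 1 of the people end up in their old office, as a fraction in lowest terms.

19/30

Favorable outcomes: Σ_{i≥1} C(5,i)·!(5-i) = 5·9 + 10·2 + 10·1 + 5·0 + 1·1 = 76.
Total outcomes: 5! = 120.
Probability = 76/120 = 19/30.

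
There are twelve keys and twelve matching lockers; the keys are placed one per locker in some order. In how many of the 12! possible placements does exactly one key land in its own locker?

176214840

Choose which one of the 12 is fixed: C(12,1) = 12.
The other 11 form a derangement: !11 = 14684570.
Total: 12 × 14684570 = 176214840.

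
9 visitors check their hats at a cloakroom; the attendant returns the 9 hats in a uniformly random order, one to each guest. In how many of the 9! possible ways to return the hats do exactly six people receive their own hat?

Pick the 6 fixed positions: C(9,6) = 84 ways.
The remaining 3 must be deranged: !3 = 2.
Total: 84 × 2 = 168.

168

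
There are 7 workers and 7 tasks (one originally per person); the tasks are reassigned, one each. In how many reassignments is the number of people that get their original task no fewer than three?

Sum C(7,i)·!(7-i) for i = 3..7:
  i=3: C(7,3)·!4 = 35·9 = 315
  i=4: C(7,4)·!3 = 35·2 = 70
  i=5: C(7,5)·!2 = 21·1 = 21
  i=6: C(7,6)·!1 = 7·0 = 0
  i=7: C(7,7)·!0 = 1·1 = 1
Total = 407.

407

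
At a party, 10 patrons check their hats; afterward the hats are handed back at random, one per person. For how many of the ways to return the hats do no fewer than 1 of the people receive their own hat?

2293839

Sum C(10,i)·!(10-i) for i = 1..10:
  i=1: C(10,1)·!9 = 10·133496 = 1334960
  i=2: C(10,2)·!8 = 45·14833 = 667485
  i=3: C(10,3)·!7 = 120·1854 = 222480
  i=4: C(10,4)·!6 = 210·265 = 55650
  i=5: C(10,5)·!5 = 252·44 = 11088
  i=6: C(10,6)·!4 = 210·9 = 1890
  i=7: C(10,7)·!3 = 120·2 = 240
  i=8: C(10,8)·!2 = 45·1 = 45
  i=9: C(10,9)·!1 = 10·0 = 0
  i=10: C(10,10)·!0 = 1·1 = 1
Total = 2293839.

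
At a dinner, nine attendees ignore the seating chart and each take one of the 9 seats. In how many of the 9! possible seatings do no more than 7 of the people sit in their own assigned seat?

362879

Sum C(9,i)·!(9-i) for i = 0..7:
  i=0: C(9,0)·!9 = 1·133496 = 133496
  i=1: C(9,1)·!8 = 9·14833 = 133497
  i=2: C(9,2)·!7 = 36·1854 = 66744
  i=3: C(9,3)·!6 = 84·265 = 22260
  i=4: C(9,4)·!5 = 126·44 = 5544
  i=5: C(9,5)·!4 = 126·9 = 1134
  i=6: C(9,6)·!3 = 84·2 = 168
  i=7: C(9,7)·!2 = 36·1 = 36
Total = 362879.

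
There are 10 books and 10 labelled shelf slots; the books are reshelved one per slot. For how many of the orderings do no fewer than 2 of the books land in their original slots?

Sum C(10,i)·!(10-i) for i = 2..10:
  i=2: C(10,2)·!8 = 45·14833 = 667485
  i=3: C(10,3)·!7 = 120·1854 = 222480
  i=4: C(10,4)·!6 = 210·265 = 55650
  i=5: C(10,5)·!5 = 252·44 = 11088
  i=6: C(10,6)·!4 = 210·9 = 1890
  i=7: C(10,7)·!3 = 120·2 = 240
  i=8: C(10,8)·!2 = 45·1 = 45
  i=9: C(10,9)·!1 = 10·0 = 0
  i=10: C(10,10)·!0 = 1·1 = 1
Total = 958879.

958879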